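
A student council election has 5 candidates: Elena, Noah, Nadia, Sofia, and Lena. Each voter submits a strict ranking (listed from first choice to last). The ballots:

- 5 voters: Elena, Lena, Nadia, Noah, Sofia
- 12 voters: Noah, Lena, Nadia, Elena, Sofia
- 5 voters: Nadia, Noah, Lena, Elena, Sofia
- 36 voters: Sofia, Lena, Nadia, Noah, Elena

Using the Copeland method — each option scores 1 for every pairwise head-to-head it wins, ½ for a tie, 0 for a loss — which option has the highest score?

Elena: loses to Noah, Nadia, Sofia, and Lena → score 0.
Noah: beats Elena; loses to Nadia, Sofia, and Lena → score 1.
Nadia: beats Elena and Noah; loses to Sofia and Lena → score 2.
Sofia: beats Elena, Noah, Nadia, and Lena → score 4.
Lena: beats Elena, Noah, and Nadia; loses to Sofia → score 3.
Sofia has the best pairwise record.

Sofia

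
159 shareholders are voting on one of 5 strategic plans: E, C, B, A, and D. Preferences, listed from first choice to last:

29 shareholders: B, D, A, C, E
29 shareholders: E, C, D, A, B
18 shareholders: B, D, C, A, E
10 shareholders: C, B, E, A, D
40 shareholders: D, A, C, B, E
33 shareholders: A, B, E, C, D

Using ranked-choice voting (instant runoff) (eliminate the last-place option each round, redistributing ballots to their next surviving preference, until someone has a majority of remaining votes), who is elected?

B

Round 1: E 29, C 10, B 47, A 33, D 40. Eliminate C.
Round 2: E 29, B 57, A 33, D 40. Eliminate E.
Round 3: B 57, A 33, D 69. Eliminate A.
Round 4: B 90, D 69. B has a majority.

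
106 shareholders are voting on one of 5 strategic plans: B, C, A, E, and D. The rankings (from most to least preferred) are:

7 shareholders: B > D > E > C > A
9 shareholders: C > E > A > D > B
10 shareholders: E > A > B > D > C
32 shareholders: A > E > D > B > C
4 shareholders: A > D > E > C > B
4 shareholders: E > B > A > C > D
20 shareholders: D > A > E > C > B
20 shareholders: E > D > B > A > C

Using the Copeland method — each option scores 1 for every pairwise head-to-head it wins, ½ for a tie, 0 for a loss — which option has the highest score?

A

B: beats C; loses to A, E, and D → score 1.
C: loses to B, A, E, and D → score 0.
A: beats B, C, E, and D → score 4.
E: beats B, C, and D; loses to A → score 3.
D: beats B and C; loses to A and E → score 2.
A has the best pairwise record.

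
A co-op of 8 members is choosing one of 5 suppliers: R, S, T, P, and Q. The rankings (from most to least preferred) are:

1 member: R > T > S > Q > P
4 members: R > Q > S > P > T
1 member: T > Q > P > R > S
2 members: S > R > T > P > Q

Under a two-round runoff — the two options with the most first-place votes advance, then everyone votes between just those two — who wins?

R

Round 1 first-place votes: R 5, S 2, T 1, P 0, Q 0.
R and S advance.
Runoff: R is preferred to S by 6 voters; S by 2.
R wins the runoff.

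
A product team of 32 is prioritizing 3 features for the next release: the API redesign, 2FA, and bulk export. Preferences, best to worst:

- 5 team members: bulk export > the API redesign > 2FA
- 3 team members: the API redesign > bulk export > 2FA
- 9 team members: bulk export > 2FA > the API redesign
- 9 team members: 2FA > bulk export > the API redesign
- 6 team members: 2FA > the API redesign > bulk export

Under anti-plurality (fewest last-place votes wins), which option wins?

bulk export

Last-place votes: the API redesign 18, 2FA 8, bulk export 6.
bulk export is ranked last by the fewest voters, so bulk export wins.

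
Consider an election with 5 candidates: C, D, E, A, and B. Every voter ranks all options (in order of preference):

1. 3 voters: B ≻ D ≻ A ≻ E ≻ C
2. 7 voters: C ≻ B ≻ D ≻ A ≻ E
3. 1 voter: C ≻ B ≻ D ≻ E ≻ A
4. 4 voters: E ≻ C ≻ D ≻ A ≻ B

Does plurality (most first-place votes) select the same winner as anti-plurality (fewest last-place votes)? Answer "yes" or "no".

no

Plurality — first-place votes: C 8, D 0, E 4, A 0, B 3. Winner: C.
Anti-plurality — last-place votes: C 3, D 0, E 7, A 1, B 4. Winner: D.
The two methods disagree.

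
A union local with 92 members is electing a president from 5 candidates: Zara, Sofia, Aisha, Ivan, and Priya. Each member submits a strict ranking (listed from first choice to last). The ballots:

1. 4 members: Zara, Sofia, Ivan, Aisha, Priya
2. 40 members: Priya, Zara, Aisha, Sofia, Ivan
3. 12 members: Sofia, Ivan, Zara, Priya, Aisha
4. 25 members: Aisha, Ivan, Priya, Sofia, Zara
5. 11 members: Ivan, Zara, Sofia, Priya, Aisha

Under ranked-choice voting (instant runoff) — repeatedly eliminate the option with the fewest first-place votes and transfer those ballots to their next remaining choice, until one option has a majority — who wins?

Round 1: Zara 4, Sofia 12, Aisha 25, Ivan 11, Priya 40. Eliminate Zara.
Round 2: Sofia 16, Aisha 25, Ivan 11, Priya 40. Eliminate Ivan.
Round 3: Sofia 27, Aisha 25, Priya 40. Eliminate Aisha.
Round 4: Sofia 27, Priya 65. Priya has a majority.

Priya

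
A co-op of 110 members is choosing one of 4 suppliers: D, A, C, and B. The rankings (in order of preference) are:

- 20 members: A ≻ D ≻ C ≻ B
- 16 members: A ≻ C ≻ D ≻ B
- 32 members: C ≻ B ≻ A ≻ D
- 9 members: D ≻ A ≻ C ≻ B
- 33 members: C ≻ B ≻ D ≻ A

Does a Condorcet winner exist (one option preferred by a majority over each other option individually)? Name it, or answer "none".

C vs D: 81–29 for C.
C vs A: 65–45 for C.
C vs B: 110–0 for C.
C beats every other option head-to-head.

C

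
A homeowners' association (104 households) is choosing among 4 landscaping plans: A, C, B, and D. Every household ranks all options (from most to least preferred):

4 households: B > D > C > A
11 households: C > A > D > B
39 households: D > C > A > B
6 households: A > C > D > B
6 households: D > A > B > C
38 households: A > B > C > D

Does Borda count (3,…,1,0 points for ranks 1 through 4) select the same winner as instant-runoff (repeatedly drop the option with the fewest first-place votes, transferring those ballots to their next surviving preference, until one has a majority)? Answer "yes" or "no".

yes

Borda — scores: A 205, C 165, B 94, D 160. Winner: A.
Instant-runoff — R1 A 44, C 11, B 4, D 45 (B out); R2 A 44, C 11, D 49 (C out); R3 A 55, D 49 (A winner). Winner: A.
The two methods agree.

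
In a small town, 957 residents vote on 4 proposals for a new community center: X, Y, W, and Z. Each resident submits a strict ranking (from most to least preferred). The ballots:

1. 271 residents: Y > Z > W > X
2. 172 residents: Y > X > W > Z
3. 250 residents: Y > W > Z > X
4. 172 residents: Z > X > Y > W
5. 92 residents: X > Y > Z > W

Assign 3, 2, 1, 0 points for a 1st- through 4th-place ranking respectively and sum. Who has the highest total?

Y

X: 271·0 + 172·2 + 250·0 + 172·2 + 92·3 = 964
Y: 271·3 + 172·3 + 250·3 + 172·1 + 92·2 = 2435
W: 271·1 + 172·1 + 250·2 + 172·0 + 92·0 = 943
Z: 271·2 + 172·0 + 250·1 + 172·3 + 92·1 = 1400
Y has the highest Borda score (2435).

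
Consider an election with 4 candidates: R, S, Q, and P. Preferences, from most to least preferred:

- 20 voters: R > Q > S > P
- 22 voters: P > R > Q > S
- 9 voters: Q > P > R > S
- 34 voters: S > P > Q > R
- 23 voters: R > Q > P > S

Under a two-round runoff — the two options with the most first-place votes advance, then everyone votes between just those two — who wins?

Round 1 first-place votes: R 43, S 34, Q 9, P 22.
R and S advance.
Runoff: R is preferred to S by 74 voters; S by 34.
R wins the runoff.

R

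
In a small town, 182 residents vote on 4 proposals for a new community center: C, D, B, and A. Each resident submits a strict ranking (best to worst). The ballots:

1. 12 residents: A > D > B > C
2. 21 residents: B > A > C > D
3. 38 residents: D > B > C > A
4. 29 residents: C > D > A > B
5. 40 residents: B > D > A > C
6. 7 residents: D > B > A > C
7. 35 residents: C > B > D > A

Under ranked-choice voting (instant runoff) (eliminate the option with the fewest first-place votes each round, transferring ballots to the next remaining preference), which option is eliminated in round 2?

Round 1: C 64, D 45, B 61, A 12. Eliminate A.
Round 2: C 64, D 57, B 61. Eliminate D.

D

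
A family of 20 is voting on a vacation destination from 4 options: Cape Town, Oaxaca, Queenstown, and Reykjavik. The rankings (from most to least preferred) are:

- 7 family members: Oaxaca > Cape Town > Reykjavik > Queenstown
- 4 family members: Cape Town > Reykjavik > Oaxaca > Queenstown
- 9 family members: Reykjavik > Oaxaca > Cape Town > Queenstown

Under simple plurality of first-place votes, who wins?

First-place votes: Cape Town 4, Oaxaca 7, Queenstown 0, Reykjavik 9.
Reykjavik has the most first-place votes.

Reykjavik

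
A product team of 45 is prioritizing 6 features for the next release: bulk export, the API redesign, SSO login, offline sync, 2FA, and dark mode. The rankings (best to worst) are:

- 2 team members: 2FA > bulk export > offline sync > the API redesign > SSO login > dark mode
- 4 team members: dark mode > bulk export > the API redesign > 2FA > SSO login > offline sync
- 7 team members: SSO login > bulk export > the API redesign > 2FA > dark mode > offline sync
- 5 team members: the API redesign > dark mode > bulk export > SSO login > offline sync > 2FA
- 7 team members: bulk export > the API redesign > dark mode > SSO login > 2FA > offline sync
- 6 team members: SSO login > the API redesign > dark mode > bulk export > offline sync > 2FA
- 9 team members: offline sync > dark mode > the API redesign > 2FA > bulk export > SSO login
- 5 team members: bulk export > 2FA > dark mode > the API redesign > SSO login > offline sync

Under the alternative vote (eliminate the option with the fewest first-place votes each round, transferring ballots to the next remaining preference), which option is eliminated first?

2FA

Round 1: bulk export 12, the API redesign 5, SSO login 13, offline sync 9, 2FA 2, dark mode 4. Eliminate 2FA.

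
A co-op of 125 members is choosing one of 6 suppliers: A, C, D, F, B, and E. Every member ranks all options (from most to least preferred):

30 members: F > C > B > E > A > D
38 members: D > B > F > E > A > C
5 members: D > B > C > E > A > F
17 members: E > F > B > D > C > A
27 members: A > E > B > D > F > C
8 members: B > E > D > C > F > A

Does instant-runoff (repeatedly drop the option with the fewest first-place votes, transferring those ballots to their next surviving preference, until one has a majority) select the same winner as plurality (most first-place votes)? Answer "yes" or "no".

Instant-runoff — R1 A 27, C 0, D 43, F 30, B 8, E 17 (C out); R2 A 27, D 43, F 30, B 8, E 17 (B out); R3 A 27, D 43, F 30, E 25 (E out); R4 A 27, D 51, F 47 (A out); R5 D 78, F 47 (D winner). Winner: D.
Plurality — first-place votes: A 27, C 0, D 43, F 30, B 8, E 17. Winner: D.
The two methods agree.

yes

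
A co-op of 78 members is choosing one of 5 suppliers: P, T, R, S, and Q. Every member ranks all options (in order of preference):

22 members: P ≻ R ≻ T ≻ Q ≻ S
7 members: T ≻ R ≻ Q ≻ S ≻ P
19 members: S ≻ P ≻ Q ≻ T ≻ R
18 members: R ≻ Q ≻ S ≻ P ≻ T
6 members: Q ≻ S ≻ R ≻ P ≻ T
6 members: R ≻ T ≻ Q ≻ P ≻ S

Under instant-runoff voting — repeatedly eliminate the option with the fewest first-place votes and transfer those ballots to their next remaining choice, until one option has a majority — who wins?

R

Round 1: P 22, T 7, R 24, S 19, Q 6. Eliminate Q.
Round 2: P 22, T 7, R 24, S 25. Eliminate T.
Round 3: P 22, R 31, S 25. Eliminate P.
Round 4: R 53, S 25. R has a majority.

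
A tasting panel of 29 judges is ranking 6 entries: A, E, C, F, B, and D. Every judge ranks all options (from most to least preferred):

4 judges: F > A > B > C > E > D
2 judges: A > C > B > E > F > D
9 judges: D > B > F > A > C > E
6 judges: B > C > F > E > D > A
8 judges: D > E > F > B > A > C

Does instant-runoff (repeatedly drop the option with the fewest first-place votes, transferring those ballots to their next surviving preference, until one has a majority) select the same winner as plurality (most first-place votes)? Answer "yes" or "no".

yes

Instant-runoff — R1 A 2, E 0, C 0, F 4, B 6, D 17 (D winner). Winner: D.
Plurality — first-place votes: A 2, E 0, C 0, F 4, B 6, D 17. Winner: D.
The two methods agree.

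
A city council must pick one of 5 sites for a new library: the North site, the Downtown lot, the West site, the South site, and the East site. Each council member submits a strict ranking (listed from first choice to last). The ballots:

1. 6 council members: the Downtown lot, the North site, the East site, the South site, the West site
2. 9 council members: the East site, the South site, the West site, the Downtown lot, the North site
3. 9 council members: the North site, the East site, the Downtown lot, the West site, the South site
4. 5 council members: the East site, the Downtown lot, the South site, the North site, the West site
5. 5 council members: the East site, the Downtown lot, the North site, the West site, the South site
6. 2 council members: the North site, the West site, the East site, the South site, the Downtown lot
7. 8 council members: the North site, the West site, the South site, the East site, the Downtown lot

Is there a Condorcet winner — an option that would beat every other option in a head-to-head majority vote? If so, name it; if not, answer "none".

none

Checking pairwise contests:
the Downtown lot beats the North site 25–19.
the East site beats the Downtown lot 38–6.
the North site beats the West site 35–9.
the North site beats the South site 30–14.
the North site beats the East site 25–19.
Every option loses at least one head-to-head, so there is no Condorcet winner.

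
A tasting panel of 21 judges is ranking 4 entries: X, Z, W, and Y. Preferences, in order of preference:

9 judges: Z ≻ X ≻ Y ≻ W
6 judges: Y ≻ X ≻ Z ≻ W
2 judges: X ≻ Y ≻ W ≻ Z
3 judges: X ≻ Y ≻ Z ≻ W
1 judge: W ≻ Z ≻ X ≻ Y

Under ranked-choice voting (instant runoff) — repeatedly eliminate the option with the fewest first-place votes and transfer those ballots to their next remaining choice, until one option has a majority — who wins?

Round 1: X 5, Z 9, W 1, Y 6. Eliminate W.
Round 2: X 5, Z 10, Y 6. Eliminate X.
Round 3: Z 10, Y 11. Y has a majority.

Y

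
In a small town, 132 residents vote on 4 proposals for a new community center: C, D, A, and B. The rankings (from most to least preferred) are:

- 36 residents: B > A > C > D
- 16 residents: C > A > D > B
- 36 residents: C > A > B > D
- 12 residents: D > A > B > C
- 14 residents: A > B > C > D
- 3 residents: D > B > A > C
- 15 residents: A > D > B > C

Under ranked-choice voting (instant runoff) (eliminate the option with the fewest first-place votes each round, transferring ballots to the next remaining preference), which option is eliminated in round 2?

Round 1: C 52, D 15, A 29, B 36. Eliminate D.
Round 2: C 52, A 41, B 39. Eliminate B.

B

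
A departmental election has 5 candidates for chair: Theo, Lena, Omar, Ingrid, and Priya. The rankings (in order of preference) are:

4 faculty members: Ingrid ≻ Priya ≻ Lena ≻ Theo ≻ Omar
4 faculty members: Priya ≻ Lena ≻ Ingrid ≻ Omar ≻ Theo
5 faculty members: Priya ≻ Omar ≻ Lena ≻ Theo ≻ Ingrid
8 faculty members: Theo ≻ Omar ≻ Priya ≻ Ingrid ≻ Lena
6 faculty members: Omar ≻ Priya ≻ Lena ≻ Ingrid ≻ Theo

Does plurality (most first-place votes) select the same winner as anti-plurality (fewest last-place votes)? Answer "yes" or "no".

yes

Plurality — first-place votes: Theo 8, Lena 0, Omar 6, Ingrid 4, Priya 9. Winner: Priya.
Anti-plurality — last-place votes: Theo 10, Lena 8, Omar 4, Ingrid 5, Priya 0. Winner: Priya.
The two methods agree.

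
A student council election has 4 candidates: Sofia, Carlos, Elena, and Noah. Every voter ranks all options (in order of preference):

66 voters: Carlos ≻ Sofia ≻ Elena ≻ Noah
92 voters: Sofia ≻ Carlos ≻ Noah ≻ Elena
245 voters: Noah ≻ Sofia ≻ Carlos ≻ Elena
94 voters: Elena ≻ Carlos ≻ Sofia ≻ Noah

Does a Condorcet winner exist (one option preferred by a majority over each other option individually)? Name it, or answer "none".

Sofia

Sofia vs Carlos: 337–160 for Sofia.
Sofia vs Elena: 403–94 for Sofia.
Sofia vs Noah: 252–245 for Sofia.
Sofia beats every other option head-to-head.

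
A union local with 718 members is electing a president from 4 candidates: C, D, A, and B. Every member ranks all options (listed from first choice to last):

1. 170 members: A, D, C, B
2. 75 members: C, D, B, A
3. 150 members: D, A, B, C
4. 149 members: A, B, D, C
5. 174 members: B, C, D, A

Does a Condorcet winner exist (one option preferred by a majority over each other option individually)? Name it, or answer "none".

D vs C: 469–249 for D.
D vs A: 399–319 for D.
D vs B: 395–323 for D.
D beats every other option head-to-head.

D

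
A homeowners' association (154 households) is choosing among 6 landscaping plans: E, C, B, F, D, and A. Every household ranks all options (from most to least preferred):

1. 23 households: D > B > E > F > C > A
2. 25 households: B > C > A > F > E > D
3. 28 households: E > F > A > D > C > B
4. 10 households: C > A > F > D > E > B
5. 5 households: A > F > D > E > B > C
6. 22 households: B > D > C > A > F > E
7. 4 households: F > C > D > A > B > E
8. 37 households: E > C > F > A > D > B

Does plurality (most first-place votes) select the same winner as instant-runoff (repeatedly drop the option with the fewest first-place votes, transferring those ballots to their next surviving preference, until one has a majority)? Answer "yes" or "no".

Plurality — first-place votes: E 65, C 10, B 47, F 4, D 23, A 5. Winner: E.
Instant-runoff — R1 E 65, C 10, B 47, F 4, D 23, A 5 (F out); R2 E 65, C 14, B 47, D 23, A 5 (A out); R3 E 65, C 14, B 47, D 28 (C out); R4 E 65, B 47, D 42 (D out); R5 E 80, B 74 (E winner). Winner: E.
The two methods agree.

yes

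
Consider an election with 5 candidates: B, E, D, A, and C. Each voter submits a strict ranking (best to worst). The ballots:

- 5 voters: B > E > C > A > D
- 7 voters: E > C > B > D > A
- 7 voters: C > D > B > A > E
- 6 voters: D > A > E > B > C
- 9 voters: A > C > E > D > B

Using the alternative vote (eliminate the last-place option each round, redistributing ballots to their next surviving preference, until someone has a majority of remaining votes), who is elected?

A

Round 1: B 5, E 7, D 6, A 9, C 7. Eliminate B.
Round 2: E 12, D 6, A 9, C 7. Eliminate D.
Round 3: E 12, A 15, C 7. Eliminate C.
Round 4: E 12, A 22. A has a majority.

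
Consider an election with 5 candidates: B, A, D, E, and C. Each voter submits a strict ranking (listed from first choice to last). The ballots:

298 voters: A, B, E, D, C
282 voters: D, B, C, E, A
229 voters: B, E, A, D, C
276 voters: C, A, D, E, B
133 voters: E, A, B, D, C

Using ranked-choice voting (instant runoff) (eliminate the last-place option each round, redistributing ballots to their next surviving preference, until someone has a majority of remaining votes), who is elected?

A

Round 1: B 229, A 298, D 282, E 133, C 276. Eliminate E.
Round 2: B 229, A 431, D 282, C 276. Eliminate B.
Round 3: A 660, D 282, C 276. A has a majority.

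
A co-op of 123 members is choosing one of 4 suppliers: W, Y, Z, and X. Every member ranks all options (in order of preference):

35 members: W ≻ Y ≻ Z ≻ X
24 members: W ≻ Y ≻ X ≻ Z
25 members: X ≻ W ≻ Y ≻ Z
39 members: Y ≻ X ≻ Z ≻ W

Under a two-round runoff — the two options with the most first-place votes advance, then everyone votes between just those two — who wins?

W

Round 1 first-place votes: W 59, Y 39, Z 0, X 25.
W and Y advance.
Runoff: W is preferred to Y by 84 voters; Y by 39.
W wins the runoff.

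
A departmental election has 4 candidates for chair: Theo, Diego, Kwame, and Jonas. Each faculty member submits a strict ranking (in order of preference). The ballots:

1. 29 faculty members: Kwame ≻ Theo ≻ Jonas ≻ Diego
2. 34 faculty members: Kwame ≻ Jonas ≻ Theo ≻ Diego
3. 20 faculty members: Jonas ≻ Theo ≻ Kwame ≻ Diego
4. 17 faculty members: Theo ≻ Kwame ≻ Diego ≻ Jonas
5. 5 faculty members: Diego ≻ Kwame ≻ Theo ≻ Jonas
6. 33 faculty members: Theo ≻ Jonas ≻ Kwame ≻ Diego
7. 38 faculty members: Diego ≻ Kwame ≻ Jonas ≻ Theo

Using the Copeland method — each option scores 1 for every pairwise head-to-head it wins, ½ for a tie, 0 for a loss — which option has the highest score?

Kwame

Theo: beats Diego; loses to Kwame and Jonas → score 1.
Diego: loses to Theo, Kwame, and Jonas → score 0.
Kwame: beats Theo, Diego, and Jonas → score 3.
Jonas: beats Theo and Diego; loses to Kwame → score 2.
Kwame has the best pairwise record.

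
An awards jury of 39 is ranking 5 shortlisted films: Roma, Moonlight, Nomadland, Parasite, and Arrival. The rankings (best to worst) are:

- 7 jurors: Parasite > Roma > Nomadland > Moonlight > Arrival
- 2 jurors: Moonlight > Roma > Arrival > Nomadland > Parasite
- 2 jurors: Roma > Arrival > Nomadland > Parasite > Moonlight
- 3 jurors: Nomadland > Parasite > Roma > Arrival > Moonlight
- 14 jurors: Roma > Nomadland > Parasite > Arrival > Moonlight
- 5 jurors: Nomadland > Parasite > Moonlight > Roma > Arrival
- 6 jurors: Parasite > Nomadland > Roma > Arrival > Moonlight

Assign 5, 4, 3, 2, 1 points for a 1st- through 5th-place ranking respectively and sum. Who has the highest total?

Roma: 7·4 + 2·4 + 2·5 + 3·3 + 14·5 + 5·2 + 6·3 = 153
Moonlight: 7·2 + 2·5 + 2·1 + 3·1 + 14·1 + 5·3 + 6·1 = 64
Nomadland: 7·3 + 2·2 + 2·3 + 3·5 + 14·4 + 5·5 + 6·4 = 151
Parasite: 7·5 + 2·1 + 2·2 + 3·4 + 14·3 + 5·4 + 6·5 = 145
Arrival: 7·1 + 2·3 + 2·4 + 3·2 + 14·2 + 5·1 + 6·2 = 72
Roma has the highest Borda score (153).

Roma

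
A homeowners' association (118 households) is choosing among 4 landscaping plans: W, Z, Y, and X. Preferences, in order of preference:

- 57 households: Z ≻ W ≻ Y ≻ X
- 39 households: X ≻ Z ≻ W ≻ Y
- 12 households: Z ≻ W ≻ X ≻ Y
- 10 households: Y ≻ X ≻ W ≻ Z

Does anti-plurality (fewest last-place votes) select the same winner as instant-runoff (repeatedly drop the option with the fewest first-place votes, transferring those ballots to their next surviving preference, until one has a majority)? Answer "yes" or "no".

no

Anti-plurality — last-place votes: W 0, Z 10, Y 51, X 57. Winner: W.
Instant-runoff — R1 W 0, Z 69, Y 10, X 39 (Z winner). Winner: Z.
The two methods disagree.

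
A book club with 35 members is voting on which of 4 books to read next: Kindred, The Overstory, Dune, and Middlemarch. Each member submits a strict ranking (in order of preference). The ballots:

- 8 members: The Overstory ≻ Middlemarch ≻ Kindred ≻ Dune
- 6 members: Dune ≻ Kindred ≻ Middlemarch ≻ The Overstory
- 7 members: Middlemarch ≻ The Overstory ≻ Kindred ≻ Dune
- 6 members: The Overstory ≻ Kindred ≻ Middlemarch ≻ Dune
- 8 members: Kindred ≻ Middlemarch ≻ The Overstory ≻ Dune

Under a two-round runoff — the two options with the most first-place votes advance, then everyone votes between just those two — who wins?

The Overstory

Round 1 first-place votes: Kindred 8, The Overstory 14, Dune 6, Middlemarch 7.
The Overstory and Kindred advance.
Runoff: The Overstory is preferred to Kindred by 21 voters; Kindred by 14.
The Overstory wins the runoff.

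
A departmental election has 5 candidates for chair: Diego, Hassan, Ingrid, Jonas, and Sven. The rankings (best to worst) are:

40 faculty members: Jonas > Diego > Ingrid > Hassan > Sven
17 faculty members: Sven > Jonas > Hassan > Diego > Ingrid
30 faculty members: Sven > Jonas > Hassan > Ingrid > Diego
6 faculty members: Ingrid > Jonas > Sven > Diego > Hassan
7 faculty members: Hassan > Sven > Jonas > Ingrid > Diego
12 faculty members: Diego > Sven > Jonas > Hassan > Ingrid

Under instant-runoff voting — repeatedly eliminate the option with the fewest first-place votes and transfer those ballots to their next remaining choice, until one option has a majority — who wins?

Round 1: Diego 12, Hassan 7, Ingrid 6, Jonas 40, Sven 47. Eliminate Ingrid.
Round 2: Diego 12, Hassan 7, Jonas 46, Sven 47. Eliminate Hassan.
Round 3: Diego 12, Jonas 46, Sven 54. Eliminate Diego.
Round 4: Jonas 46, Sven 66. Sven has a majority.

Sven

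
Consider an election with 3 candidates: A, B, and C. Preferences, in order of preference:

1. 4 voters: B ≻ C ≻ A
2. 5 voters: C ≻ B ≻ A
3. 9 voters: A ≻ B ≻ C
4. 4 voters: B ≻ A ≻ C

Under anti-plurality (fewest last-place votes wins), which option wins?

Last-place votes: A 9, B 0, C 13.
B is ranked last by the fewest voters, so B wins.

B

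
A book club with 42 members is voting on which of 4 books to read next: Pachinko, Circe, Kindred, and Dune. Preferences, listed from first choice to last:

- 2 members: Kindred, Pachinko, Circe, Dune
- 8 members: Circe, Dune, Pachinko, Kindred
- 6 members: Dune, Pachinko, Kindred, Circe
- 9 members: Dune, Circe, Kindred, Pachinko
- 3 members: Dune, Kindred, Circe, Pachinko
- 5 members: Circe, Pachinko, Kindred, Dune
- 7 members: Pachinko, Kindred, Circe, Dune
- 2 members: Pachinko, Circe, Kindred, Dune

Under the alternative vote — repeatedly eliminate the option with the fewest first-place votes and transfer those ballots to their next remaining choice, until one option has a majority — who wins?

Round 1: Pachinko 9, Circe 13, Kindred 2, Dune 18. Eliminate Kindred.
Round 2: Pachinko 11, Circe 13, Dune 18. Eliminate Pachinko.
Round 3: Circe 24, Dune 18. Circe has a majority.

Circe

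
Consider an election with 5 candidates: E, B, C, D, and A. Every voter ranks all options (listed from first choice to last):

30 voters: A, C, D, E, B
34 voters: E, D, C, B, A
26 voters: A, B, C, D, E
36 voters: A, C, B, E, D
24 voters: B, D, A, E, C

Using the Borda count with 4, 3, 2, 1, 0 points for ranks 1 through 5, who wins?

E: 30·1 + 34·4 + 26·0 + 36·1 + 24·1 = 226
B: 30·0 + 34·1 + 26·3 + 36·2 + 24·4 = 280
C: 30·3 + 34·2 + 26·2 + 36·3 + 24·0 = 318
D: 30·2 + 34·3 + 26·1 + 36·0 + 24·3 = 260
A: 30·4 + 34·0 + 26·4 + 36·4 + 24·2 = 416
A has the highest Borda score (416).

A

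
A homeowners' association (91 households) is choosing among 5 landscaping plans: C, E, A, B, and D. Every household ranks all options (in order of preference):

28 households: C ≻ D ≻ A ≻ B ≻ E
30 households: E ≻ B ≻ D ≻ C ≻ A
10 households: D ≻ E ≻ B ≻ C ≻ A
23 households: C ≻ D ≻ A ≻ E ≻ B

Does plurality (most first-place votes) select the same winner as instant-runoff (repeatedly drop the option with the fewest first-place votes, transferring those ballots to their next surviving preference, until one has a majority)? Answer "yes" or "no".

yes

Plurality — first-place votes: C 51, E 30, A 0, B 0, D 10. Winner: C.
Instant-runoff — R1 C 51, E 30, A 0, B 0, D 10 (C winner). Winner: C.
The two methods agree.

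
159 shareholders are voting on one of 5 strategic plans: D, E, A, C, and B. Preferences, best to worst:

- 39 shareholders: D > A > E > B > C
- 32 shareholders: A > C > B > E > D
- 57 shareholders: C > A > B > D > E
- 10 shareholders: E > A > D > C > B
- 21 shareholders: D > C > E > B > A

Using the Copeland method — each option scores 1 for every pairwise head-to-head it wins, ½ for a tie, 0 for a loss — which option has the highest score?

D: beats E; loses to A, C, and B → score 1.
E: loses to D, A, C, and B → score 0.
A: beats D, E, C, and B → score 4.
C: beats D, E, and B; loses to A → score 3.
B: beats D and E; loses to A and C → score 2.
A has the best pairwise record.

A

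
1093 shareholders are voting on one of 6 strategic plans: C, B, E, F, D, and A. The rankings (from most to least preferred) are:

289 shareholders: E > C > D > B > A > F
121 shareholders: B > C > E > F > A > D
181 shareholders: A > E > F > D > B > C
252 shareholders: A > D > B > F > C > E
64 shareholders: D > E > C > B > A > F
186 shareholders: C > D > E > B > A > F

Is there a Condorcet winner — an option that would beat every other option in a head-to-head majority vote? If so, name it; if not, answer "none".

none

Checking pairwise contests:
B beats C 554–539.
E beats B 720–373.
C beats E 559–534.
C beats F 660–433.
C beats D 596–497.
C beats A 660–433.
Every option loses at least one head-to-head, so there is no Condorcet winner.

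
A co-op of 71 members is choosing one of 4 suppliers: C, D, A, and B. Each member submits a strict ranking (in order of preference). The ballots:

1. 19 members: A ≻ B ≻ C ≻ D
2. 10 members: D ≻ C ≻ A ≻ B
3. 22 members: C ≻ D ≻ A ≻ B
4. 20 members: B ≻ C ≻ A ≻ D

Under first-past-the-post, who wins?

First-place votes: C 22, D 10, A 19, B 20.
C has the most first-place votes.

C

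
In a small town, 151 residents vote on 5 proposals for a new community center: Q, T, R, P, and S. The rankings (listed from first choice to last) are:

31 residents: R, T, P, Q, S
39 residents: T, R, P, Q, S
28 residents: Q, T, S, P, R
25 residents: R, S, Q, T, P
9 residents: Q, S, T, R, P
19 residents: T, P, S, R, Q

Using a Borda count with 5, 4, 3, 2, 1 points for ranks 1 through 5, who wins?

Q: 31·2 + 39·2 + 28·5 + 25·3 + 9·5 + 19·1 = 419
T: 31·4 + 39·5 + 28·4 + 25·2 + 9·3 + 19·5 = 603
R: 31·5 + 39·4 + 28·1 + 25·5 + 9·2 + 19·2 = 520
P: 31·3 + 39·3 + 28·2 + 25·1 + 9·1 + 19·4 = 376
S: 31·1 + 39·1 + 28·3 + 25·4 + 9·4 + 19·3 = 347
T has the highest Borda score (603).

T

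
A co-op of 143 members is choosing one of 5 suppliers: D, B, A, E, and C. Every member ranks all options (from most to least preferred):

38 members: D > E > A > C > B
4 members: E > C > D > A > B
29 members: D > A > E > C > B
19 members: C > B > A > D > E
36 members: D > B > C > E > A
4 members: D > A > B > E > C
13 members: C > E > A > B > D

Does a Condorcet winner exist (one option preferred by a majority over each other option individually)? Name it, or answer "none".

D

D vs B: 111–32 for D.
D vs A: 111–32 for D.
D vs E: 126–17 for D.
D vs C: 107–36 for D.
D beats every other option head-to-head.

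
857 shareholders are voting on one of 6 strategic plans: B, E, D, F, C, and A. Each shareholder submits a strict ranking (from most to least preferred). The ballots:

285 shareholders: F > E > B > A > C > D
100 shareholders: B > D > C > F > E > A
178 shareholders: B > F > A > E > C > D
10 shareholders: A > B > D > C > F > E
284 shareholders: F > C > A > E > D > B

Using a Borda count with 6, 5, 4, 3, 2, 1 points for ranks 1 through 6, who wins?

F

B: 285·4 + 100·6 + 178·6 + 10·5 + 284·1 = 3142
E: 285·5 + 100·2 + 178·3 + 10·1 + 284·3 = 3021
D: 285·1 + 100·5 + 178·1 + 10·4 + 284·2 = 1571
F: 285·6 + 100·3 + 178·5 + 10·2 + 284·6 = 4624
C: 285·2 + 100·4 + 178·2 + 10·3 + 284·5 = 2776
A: 285·3 + 100·1 + 178·4 + 10·6 + 284·4 = 2863
F has the highest Borda score (4624).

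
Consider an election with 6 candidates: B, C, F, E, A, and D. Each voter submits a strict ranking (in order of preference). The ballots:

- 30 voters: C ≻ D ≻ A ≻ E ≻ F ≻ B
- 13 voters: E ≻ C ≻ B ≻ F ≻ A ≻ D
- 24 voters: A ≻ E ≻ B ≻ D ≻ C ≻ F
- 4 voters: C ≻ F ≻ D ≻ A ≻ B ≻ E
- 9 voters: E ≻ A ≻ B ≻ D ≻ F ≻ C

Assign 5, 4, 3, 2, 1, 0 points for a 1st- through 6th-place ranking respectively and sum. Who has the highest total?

B: 30·0 + 13·3 + 24·3 + 4·1 + 9·3 = 142
C: 30·5 + 13·4 + 24·1 + 4·5 + 9·0 = 246
F: 30·1 + 13·2 + 24·0 + 4·4 + 9·1 = 81
E: 30·2 + 13·5 + 24·4 + 4·0 + 9·5 = 266
A: 30·3 + 13·1 + 24·5 + 4·2 + 9·4 = 267
D: 30·4 + 13·0 + 24·2 + 4·3 + 9·2 = 198
A has the highest Borda score (267).

A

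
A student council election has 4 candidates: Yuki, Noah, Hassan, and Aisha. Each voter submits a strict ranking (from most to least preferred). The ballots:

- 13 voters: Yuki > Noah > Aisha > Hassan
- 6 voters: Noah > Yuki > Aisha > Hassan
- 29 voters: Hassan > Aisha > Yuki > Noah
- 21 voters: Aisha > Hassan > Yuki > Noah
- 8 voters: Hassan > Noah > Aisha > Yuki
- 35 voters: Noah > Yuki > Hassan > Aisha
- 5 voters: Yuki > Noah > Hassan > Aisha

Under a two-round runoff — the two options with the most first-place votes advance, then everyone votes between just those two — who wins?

Round 1 first-place votes: Yuki 18, Noah 41, Hassan 37, Aisha 21.
Noah and Hassan advance.
Runoff: Noah is preferred to Hassan by 59 voters; Hassan by 58.
Noah wins the runoff.

Noah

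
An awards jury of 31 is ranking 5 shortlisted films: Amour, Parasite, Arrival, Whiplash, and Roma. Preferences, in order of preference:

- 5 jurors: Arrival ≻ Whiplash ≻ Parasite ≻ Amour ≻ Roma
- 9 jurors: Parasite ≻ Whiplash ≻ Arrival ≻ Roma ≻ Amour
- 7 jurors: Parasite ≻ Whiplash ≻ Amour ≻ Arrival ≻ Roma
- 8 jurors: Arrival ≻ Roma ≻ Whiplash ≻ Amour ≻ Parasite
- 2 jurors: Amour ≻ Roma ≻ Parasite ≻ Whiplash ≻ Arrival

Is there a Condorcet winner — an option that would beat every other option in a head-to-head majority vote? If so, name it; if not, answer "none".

Parasite vs Amour: 21–10 for Parasite.
Parasite vs Arrival: 18–13 for Parasite.
Parasite vs Whiplash: 18–13 for Parasite.
Parasite vs Roma: 21–10 for Parasite.
Parasite beats every other option head-to-head.

Parasite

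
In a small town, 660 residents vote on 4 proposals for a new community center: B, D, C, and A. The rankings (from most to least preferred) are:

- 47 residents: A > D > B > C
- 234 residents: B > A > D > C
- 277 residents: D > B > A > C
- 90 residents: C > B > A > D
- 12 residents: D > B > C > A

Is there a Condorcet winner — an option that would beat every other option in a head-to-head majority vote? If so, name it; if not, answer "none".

none

Checking pairwise contests:
D beats B 336–324.
A beats D 371–289.
B beats C 570–90.
B beats A 613–47.
Every option loses at least one head-to-head, so there is no Condorcet winner.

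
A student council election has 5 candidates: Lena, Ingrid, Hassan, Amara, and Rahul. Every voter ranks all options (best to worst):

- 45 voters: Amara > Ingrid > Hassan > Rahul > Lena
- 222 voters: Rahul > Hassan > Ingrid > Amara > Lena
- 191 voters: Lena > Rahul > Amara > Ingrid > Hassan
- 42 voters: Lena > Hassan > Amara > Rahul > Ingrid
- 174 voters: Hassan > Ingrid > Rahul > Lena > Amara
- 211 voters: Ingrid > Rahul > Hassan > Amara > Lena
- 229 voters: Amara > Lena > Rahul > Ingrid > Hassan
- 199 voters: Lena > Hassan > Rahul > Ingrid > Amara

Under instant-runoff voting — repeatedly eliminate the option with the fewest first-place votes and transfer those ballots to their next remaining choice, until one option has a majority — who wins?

Lena

Round 1: Lena 432, Ingrid 211, Hassan 174, Amara 274, Rahul 222. Eliminate Hassan.
Round 2: Lena 432, Ingrid 385, Amara 274, Rahul 222. Eliminate Rahul.
Round 3: Lena 432, Ingrid 607, Amara 274. Eliminate Amara.
Round 4: Lena 661, Ingrid 652. Lena has a majority.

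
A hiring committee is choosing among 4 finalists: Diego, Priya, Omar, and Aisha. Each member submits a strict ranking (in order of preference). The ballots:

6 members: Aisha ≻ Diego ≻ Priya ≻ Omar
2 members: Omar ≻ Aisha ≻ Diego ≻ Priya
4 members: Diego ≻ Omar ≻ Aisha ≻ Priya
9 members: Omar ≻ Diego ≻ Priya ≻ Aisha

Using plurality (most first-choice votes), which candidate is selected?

First-place votes: Diego 4, Priya 0, Omar 11, Aisha 6.
Omar has the most first-place votes.

Omar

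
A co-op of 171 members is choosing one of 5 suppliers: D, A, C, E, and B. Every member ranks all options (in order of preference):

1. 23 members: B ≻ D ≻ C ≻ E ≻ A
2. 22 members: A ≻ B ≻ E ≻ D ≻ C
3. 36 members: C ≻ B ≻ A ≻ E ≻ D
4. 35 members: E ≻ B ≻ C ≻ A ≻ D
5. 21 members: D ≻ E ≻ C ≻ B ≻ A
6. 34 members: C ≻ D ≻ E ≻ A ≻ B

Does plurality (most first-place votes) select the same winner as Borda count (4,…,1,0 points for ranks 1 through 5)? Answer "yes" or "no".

Plurality — first-place votes: D 21, A 22, C 70, E 35, B 23. Winner: C.
Borda — scores: D 277, A 229, C 438, E 374, B 392. Winner: C.
The two methods agree.

yes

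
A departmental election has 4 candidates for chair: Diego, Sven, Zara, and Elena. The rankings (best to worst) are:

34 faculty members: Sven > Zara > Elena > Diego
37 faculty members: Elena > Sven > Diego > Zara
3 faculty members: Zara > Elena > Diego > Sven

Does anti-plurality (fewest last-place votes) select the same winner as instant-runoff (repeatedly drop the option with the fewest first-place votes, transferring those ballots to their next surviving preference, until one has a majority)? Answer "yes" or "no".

Anti-plurality — last-place votes: Diego 34, Sven 3, Zara 37, Elena 0. Winner: Elena.
Instant-runoff — R1 Diego 0, Sven 34, Zara 3, Elena 37 (Diego out); R2 Sven 34, Zara 3, Elena 37 (Zara out); R3 Sven 34, Elena 40 (Elena winner). Winner: Elena.
The two methods agree.

yes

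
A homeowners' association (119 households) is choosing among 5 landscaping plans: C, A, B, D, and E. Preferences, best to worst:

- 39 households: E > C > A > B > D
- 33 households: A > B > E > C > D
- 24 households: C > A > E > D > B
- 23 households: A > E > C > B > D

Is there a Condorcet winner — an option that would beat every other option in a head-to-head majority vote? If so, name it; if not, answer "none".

Checking pairwise contests:
E beats C 95–24.
C beats A 63–56.
C beats B 86–33.
C beats D 119–0.
A beats E 80–39.
Every option loses at least one head-to-head, so there is no Condorcet winner.

none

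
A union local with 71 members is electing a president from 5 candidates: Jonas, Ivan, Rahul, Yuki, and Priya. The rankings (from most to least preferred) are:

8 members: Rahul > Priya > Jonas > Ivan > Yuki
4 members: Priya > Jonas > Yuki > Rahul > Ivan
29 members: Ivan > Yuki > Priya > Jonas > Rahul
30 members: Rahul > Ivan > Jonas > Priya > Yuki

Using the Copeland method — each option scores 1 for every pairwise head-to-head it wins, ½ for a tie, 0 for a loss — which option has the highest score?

Rahul

Jonas: beats Yuki; loses to Ivan, Rahul, and Priya → score 1.
Ivan: beats Jonas, Yuki, and Priya; loses to Rahul → score 3.
Rahul: beats Jonas, Ivan, Yuki, and Priya → score 4.
Yuki: loses to Jonas, Ivan, Rahul, and Priya → score 0.
Priya: beats Jonas and Yuki; loses to Ivan and Rahul → score 2.
Rahul has the best pairwise record.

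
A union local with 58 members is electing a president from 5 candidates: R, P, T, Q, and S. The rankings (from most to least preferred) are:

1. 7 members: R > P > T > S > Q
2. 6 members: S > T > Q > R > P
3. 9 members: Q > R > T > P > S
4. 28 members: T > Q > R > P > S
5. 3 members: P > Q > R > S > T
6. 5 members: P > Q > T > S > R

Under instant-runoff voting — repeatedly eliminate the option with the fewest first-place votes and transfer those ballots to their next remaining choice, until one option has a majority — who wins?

T

Round 1: R 7, P 8, T 28, Q 9, S 6. Eliminate S.
Round 2: R 7, P 8, T 34, Q 9. T has a majority.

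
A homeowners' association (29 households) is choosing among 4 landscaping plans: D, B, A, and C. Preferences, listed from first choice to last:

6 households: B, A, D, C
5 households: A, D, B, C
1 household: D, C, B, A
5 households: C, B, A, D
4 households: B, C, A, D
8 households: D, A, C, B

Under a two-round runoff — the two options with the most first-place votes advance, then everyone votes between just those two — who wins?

B

Round 1 first-place votes: D 9, B 10, A 5, C 5.
B and D advance.
Runoff: B is preferred to D by 15 voters; D by 14.
B wins the runoff.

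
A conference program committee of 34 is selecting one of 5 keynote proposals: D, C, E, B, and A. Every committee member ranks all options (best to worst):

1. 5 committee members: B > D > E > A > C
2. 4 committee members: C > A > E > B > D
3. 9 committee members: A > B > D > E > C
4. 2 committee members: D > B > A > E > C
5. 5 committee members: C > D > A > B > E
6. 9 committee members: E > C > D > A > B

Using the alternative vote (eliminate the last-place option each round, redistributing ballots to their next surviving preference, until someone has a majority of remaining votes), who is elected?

A

Round 1: D 2, C 9, E 9, B 5, A 9. Eliminate D.
Round 2: C 9, E 9, B 7, A 9. Eliminate B.
Round 3: C 9, E 14, A 11. Eliminate C.
Round 4: E 14, A 20. A has a majority.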